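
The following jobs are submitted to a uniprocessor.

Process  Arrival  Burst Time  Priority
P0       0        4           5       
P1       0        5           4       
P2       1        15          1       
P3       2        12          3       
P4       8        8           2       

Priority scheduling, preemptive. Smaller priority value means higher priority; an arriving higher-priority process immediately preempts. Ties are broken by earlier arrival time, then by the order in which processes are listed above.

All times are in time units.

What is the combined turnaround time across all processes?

149

Timeline: | P1 0-1 | P2 1-16 | P4 16-24 | P3 24-36 | P1 36-40 | P0 40-44 |
Completion: P0=44  P1=40  P2=16  P3=36  P4=24
Turnaround = completion − arrival: P0=44, P1=40, P2=15, P3=34, P4=16
Total turnaround = 44 + 40 + 15 + 34 + 16 = 149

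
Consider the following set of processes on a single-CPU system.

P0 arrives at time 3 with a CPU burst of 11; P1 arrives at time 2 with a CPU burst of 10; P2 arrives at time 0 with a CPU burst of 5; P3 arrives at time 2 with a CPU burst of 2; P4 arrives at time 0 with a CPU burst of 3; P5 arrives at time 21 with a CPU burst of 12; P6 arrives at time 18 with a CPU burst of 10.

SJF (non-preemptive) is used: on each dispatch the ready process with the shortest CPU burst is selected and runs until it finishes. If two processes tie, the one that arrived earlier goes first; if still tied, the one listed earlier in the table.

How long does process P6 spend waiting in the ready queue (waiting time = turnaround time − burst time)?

2

Timeline: | P4 0-3 | P3 3-5 | P2 5-10 | P1 10-20 | P6 20-30 | P0 30-41 | P5 41-53 |
Completion: P0=41  P1=20  P2=10  P3=5  P4=3  P5=53  P6=30
Turnaround (C−A): P0=38  P1=18  P2=10  P3=3  P4=3  P5=32  P6=12
Waiting(P6) = turnaround − burst = 12 − 10 = 2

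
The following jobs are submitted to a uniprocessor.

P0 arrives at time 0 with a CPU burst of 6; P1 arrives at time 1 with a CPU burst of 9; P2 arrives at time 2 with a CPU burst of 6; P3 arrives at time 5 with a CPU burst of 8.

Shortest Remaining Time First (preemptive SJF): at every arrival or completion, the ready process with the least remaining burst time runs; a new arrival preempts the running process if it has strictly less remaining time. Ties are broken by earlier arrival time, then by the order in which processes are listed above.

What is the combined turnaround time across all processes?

Schedule: | P0 0-6 | P2 6-12 | P3 12-20 | P1 20-29 |
Completion: P0=6  P1=29  P2=12  P3=20
Turnaround (C−A): P0=6  P1=28  P2=10  P3=15
Turnaround = completion − arrival: P0=6, P1=28, P2=10, P3=15
Total turnaround = 6 + 28 + 10 + 15 = 59

59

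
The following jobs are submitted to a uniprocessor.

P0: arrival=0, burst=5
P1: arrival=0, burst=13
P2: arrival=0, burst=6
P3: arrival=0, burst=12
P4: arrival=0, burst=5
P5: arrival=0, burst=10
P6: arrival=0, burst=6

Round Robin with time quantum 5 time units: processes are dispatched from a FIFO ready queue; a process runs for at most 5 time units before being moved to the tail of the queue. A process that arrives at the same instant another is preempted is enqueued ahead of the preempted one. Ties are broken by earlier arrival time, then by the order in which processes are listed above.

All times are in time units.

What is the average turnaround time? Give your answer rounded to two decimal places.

40.86

Gantt: | P0 0-5 | P1 5-10 | P2 10-15 | P3 15-20 | P4 20-25 | P5 25-30 | P6 30-35 | P1 35-40 | P2 40-41 | P3 41-46 | P5 46-51 | P6 51-52 | P1 52-55 | P3 55-57 |
Completion: P0=5  P1=55  P2=41  P3=57  P4=25  P5=51  P6=52
Turnaround (C−A): P0=5  P1=55  P2=41  P3=57  P4=25  P5=51  P6=52
Turnaround times: P0=5, P1=55, P2=41, P3=57, P4=25, P5=51, P6=52
Average turnaround = (5+55+41+57+25+51+52) / 7 = 286/7 = 40.86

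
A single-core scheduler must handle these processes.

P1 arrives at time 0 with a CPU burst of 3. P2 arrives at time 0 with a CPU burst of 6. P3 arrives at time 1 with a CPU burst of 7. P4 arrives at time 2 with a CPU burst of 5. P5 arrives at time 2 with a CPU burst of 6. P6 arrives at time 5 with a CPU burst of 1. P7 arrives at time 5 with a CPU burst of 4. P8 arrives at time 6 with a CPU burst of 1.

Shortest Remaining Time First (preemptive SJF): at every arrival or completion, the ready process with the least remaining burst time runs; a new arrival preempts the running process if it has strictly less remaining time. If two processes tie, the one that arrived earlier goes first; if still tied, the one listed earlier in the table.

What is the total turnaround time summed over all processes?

98

Gantt: | P1 0-3 | P4 3-5 | P6 5-6 | P8 6-7 | P4 7-10 | P7 10-14 | P2 14-20 | P5 20-26 | P3 26-33 |
Completion: P1=3  P2=20  P3=33  P4=10  P5=26  P6=6  P7=14  P8=7
Turnaround (C−A): P1=3  P2=20  P3=32  P4=8  P5=24  P6=1  P7=9  P8=1
Turnaround = completion − arrival: P1=3, P2=20, P3=32, P4=8, P5=24, P6=1, P7=9, P8=1
Total turnaround = 3 + 20 + 32 + 8 + 24 + 1 + 9 + 1 = 98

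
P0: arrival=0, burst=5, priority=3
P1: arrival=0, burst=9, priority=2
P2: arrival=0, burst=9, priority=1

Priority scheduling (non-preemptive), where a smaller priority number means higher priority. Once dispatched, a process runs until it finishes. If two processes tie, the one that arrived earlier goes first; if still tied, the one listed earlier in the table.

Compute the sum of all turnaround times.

Gantt: | P2 0-9 | P1 9-18 | P0 18-23 |
Completion: P0=23  P1=18  P2=9
Turnaround = completion − arrival: P0=23, P1=18, P2=9
Total turnaround = 23 + 18 + 9 = 50

50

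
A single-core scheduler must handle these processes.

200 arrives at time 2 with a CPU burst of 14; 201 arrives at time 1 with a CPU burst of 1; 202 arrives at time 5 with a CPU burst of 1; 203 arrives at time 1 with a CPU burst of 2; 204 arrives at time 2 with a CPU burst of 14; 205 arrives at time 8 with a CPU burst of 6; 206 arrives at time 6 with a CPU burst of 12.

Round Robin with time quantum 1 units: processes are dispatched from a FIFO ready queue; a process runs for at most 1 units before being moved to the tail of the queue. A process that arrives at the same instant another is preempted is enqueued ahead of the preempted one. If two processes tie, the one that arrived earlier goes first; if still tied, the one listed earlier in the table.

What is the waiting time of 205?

18

Timeline: | idle 0-1 | 201 1-2 | 203 2-3 | 200 3-4 | 204 4-5 | 203 5-6 | 200 6-7 | 202 7-8 | 204 8-9 | 206 9-10 | 200 10-11 | 205 11-12 | 204 12-13 | 206 13-14 | 200 14-15 | 205 15-16 | 204 16-17 | 206 17-18 | 200 18-19 | 205 19-20 | 204 20-21 | 206 21-22 | 200 22-23 | 205 23-24 | 204 24-25 | 206 25-26 | 200 26-27 | 205 27-28 | 204 28-29 | 206 29-30 | 200 30-31 | 205 31-32 | 204 32-33 | 206 33-34 | 200 34-35 | 204 35-36 | 206 36-37 | 200 37-38 | 204 38-39 | 206 39-40 | 200 40-41 | 204 41-42 | 206 42-43 | 200 43-44 | 204 44-45 | 206 45-46 | 200 46-47 | 204 47-48 | 206 48-49 | 200 49-50 | 204 50-51 |
Completion: 200=50  201=2  202=8  203=6  204=51  205=32  206=49
Turnaround (C−A): 200=48  201=1  202=3  203=5  204=49  205=24  206=43
Waiting(205) = turnaround − burst = 24 − 6 = 18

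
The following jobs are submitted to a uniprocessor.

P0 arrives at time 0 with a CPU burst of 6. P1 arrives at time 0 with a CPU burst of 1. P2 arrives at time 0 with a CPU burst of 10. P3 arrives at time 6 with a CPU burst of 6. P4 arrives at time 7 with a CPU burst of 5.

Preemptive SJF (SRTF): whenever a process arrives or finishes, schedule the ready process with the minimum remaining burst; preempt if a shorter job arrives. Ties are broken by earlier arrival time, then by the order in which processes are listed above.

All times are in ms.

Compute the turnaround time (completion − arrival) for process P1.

1

Gantt: | P1 0-1 | P0 1-7 | P4 7-12 | P3 12-18 | P2 18-28 |
Completion: P0=7  P1=1  P2=28  P3=18  P4=12
Turnaround(P1) = completion − arrival = 1 − 0 = 1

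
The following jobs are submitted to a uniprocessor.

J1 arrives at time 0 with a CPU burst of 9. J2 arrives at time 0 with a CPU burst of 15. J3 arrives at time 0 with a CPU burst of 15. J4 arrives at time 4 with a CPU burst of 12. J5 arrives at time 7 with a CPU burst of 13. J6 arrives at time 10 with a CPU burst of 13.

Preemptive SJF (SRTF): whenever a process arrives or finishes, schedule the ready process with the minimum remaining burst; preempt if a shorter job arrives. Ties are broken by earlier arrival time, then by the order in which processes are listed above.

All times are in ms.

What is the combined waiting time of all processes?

152

Gantt: | J1 0-9 | J4 9-21 | J5 21-34 | J6 34-47 | J2 47-62 | J3 62-77 |
Completion: J1=9  J2=62  J3=77  J4=21  J5=34  J6=47
Waiting = turnaround − burst: J1=0, J2=47, J3=62, J4=5, J5=14, J6=24
Total waiting = 0 + 47 + 62 + 5 + 14 + 24 = 152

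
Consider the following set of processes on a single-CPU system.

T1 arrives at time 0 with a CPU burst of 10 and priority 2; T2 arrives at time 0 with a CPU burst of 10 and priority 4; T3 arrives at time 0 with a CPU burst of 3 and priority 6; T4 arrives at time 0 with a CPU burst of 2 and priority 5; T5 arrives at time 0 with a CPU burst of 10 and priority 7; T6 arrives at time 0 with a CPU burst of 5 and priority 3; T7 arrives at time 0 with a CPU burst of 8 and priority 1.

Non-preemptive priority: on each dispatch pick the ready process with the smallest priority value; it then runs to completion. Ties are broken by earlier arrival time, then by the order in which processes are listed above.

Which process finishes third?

T6

Gantt: | T7 0-8 | T1 8-18 | T6 18-23 | T2 23-33 | T4 33-35 | T3 35-38 | T5 38-48 |
Completion: T1=18  T2=33  T3=38  T4=35  T5=48  T6=23  T7=8
Finish order: T7 → T1 → T6 → T2 → T4 → T3 → T5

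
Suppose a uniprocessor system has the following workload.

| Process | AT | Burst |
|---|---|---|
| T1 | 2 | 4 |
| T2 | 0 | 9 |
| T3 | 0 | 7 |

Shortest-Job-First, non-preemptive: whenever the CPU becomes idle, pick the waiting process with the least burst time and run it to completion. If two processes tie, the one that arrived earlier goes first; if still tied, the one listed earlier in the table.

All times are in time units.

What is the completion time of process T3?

7

Timeline: | T3 0-7 | T1 7-11 | T2 11-20 |
Completion: T1=11  T2=20  T3=7
Turnaround (C−A): T1=9  T2=20  T3=7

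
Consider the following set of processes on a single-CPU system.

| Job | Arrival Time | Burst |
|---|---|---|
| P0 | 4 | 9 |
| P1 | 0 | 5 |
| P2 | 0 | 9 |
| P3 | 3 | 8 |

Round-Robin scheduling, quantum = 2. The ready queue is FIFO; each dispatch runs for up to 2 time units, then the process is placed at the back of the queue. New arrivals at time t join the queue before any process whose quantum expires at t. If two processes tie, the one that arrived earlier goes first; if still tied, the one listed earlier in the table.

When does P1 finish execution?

Schedule: | P1 0-2 | P2 2-4 | P1 4-6 | P3 6-8 | P0 8-10 | P2 10-12 | P1 12-13 | P3 13-15 | P0 15-17 | P2 17-19 | P3 19-21 | P0 21-23 | P2 23-25 | P3 25-27 | P0 27-29 | P2 29-30 | P0 30-31 |
Completion: P0=31  P1=13  P2=30  P3=27
Turnaround (C−A): P0=27  P1=13  P2=30  P3=24

13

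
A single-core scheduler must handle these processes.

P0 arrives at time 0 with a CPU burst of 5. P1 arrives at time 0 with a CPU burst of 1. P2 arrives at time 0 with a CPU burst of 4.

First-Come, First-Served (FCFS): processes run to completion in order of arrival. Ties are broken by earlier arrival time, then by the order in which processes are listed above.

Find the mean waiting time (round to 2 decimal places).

3.67

Gantt: | P0 0-5 | P1 5-6 | P2 6-10 |
Completion: P0=5  P1=6  P2=10
Turnaround (C−A): P0=5  P1=6  P2=10
Waiting times: P0=0, P1=5, P2=6
Average waiting = (0+5+6) / 3 = 11/3 = 3.67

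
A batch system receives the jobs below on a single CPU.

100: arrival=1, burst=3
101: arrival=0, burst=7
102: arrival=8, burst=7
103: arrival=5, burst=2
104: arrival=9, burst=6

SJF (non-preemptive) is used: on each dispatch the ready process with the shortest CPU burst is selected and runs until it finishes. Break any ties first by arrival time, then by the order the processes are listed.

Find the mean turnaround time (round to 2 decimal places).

9.60

Schedule: | 101 0-7 | 103 7-9 | 100 9-12 | 104 12-18 | 102 18-25 |
Completion: 100=12  101=7  102=25  103=9  104=18
Turnaround times: 100=11, 101=7, 102=17, 103=4, 104=9
Average turnaround = (11+7+17+4+9) / 5 = 48/5 = 9.60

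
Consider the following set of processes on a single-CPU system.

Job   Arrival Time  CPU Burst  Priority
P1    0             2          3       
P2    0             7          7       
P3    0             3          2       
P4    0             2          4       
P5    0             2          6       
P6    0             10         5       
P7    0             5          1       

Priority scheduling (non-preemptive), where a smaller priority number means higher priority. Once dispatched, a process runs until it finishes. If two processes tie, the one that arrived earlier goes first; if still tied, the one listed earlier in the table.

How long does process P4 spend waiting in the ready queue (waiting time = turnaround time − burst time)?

10

Schedule: | P7 0-5 | P3 5-8 | P1 8-10 | P4 10-12 | P6 12-22 | P5 22-24 | P2 24-31 |
Completion: P1=10  P2=31  P3=8  P4=12  P5=24  P6=22  P7=5
Waiting(P4) = turnaround − burst = 12 − 2 = 10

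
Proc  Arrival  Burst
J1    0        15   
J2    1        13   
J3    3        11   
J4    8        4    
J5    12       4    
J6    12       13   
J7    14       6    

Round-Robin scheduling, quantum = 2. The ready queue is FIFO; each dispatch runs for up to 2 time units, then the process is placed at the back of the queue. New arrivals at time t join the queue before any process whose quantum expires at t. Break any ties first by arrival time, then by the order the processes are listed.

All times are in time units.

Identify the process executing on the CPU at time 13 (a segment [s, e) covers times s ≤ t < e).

Gantt: | J1 0-2 | J2 2-4 | J1 4-6 | J3 6-8 | J2 8-10 | J1 10-12 | J4 12-14 | J3 14-16 | J2 16-18 | J5 18-20 | J6 20-22 | J1 22-24 | J7 24-26 | J4 26-28 | J3 28-30 | J2 30-32 | J5 32-34 | J6 34-36 | J1 36-38 | J7 38-40 | J3 40-42 | J2 42-44 | J6 44-46 | J1 46-48 | J7 48-50 | J3 50-52 | J2 52-54 | J6 54-56 | J1 56-58 | J3 58-59 | J2 59-60 | J6 60-62 | J1 62-63 | J6 63-66 |
Completion: J1=63  J2=60  J3=59  J4=28  J5=34  J6=66  J7=50

J4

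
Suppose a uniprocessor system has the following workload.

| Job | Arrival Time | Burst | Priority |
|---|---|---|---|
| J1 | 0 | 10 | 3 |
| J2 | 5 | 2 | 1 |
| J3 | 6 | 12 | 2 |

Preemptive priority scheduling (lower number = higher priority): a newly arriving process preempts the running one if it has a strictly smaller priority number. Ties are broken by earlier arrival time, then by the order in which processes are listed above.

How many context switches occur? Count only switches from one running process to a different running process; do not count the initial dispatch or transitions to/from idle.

3

Gantt: | J1 0-5 | J2 5-7 | J3 7-19 | J1 19-24 |
Completion: J1=24  J2=7  J3=19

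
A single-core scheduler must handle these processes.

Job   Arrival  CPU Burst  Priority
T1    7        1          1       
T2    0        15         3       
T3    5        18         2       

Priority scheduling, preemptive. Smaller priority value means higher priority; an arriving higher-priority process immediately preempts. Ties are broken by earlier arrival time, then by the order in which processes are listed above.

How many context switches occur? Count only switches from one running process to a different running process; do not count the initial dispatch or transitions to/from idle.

Gantt: | T2 0-5 | T3 5-7 | T1 7-8 | T3 8-24 | T2 24-34 |
Completion: T1=8  T2=34  T3=24
Turnaround (C−A): T1=1  T2=34  T3=19

4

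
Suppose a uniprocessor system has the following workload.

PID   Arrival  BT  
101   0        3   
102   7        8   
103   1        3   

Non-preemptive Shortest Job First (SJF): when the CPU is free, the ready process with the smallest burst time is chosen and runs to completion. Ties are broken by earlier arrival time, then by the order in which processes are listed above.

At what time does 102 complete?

Timeline: | 101 0-3 | 103 3-6 | idle 6-7 | 102 7-15 |
Completion: 101=3  102=15  103=6
Turnaround (C−A): 101=3  102=8  103=5

15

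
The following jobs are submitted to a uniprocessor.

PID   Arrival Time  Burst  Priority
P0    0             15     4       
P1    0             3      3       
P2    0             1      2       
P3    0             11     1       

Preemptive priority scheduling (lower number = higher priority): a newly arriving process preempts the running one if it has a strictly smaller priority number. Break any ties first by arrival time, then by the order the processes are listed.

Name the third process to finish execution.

Timeline: | P3 0-11 | P2 11-12 | P1 12-15 | P0 15-30 |
Completion: P0=30  P1=15  P2=12  P3=11
Turnaround (C−A): P0=30  P1=15  P2=12  P3=11
Finish order: P3 → P2 → P1 → P0

P1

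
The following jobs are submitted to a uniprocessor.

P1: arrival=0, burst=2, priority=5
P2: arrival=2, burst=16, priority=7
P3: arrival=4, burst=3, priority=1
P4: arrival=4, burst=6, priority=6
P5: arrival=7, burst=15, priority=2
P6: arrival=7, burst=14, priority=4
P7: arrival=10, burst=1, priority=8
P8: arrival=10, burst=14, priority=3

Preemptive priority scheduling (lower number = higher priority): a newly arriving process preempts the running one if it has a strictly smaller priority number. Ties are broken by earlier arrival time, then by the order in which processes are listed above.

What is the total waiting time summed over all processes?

199

Gantt: | P1 0-2 | P2 2-4 | P3 4-7 | P5 7-22 | P8 22-36 | P6 36-50 | P4 50-56 | P2 56-70 | P7 70-71 |
Completion: P1=2  P2=70  P3=7  P4=56  P5=22  P6=50  P7=71  P8=36
Waiting = turnaround − burst: P1=0, P2=52, P3=0, P4=46, P5=0, P6=29, P7=60, P8=12
Total waiting = 0 + 52 + 0 + 46 + 0 + 29 + 60 + 12 = 199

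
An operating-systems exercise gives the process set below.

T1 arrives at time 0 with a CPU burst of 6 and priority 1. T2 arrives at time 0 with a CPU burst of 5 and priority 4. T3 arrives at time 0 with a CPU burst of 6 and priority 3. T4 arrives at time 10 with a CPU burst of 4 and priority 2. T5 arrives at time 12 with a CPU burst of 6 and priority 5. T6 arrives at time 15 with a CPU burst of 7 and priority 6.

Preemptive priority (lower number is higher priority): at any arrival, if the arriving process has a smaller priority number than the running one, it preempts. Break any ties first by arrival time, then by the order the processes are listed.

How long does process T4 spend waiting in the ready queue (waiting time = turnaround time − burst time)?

0

Schedule: | T1 0-6 | T3 6-10 | T4 10-14 | T3 14-16 | T2 16-21 | T5 21-27 | T6 27-34 |
Completion: T1=6  T2=21  T3=16  T4=14  T5=27  T6=34
Waiting(T4) = turnaround − burst = 4 − 4 = 0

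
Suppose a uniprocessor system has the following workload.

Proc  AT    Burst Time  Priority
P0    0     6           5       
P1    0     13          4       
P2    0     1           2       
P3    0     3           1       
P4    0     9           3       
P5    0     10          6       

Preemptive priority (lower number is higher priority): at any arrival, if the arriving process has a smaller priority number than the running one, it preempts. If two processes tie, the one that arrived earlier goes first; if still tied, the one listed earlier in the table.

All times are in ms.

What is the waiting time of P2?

3

Gantt: | P3 0-3 | P2 3-4 | P4 4-13 | P1 13-26 | P0 26-32 | P5 32-42 |
Completion: P0=32  P1=26  P2=4  P3=3  P4=13  P5=42
Turnaround (C−A): P0=32  P1=26  P2=4  P3=3  P4=13  P5=42
Waiting(P2) = turnaround − burst = 4 − 1 = 3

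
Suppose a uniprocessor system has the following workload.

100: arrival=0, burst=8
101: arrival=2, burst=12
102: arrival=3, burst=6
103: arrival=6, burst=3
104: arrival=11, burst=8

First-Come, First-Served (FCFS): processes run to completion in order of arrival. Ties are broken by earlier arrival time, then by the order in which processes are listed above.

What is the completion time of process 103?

29

Schedule: | 100 0-8 | 101 8-20 | 102 20-26 | 103 26-29 | 104 29-37 |
Completion: 100=8  101=20  102=26  103=29  104=37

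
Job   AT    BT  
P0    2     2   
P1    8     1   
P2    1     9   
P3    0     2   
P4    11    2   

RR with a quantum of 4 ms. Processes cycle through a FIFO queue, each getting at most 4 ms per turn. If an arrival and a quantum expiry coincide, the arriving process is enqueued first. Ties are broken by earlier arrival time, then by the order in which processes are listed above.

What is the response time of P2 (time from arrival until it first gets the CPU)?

Gantt: | P3 0-2 | P2 2-6 | P0 6-8 | P2 8-12 | P1 12-13 | P4 13-15 | P2 15-16 |
Completion: P0=8  P1=13  P2=16  P3=2  P4=15
Response(P2) = first start − arrival = 2 − 1 = 1

1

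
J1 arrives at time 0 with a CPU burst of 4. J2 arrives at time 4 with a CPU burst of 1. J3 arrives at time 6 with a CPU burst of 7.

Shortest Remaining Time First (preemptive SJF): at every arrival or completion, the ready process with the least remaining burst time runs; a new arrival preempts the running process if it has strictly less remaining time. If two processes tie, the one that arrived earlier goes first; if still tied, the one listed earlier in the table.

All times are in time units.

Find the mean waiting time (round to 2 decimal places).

Schedule: | J1 0-4 | J2 4-5 | idle 5-6 | J3 6-13 |
Completion: J1=4  J2=5  J3=13
Turnaround (C−A): J1=4  J2=1  J3=7
Waiting times: J1=0, J2=0, J3=0
Average waiting = (0+0+0) / 3 = 0/3 = 0.00

0.00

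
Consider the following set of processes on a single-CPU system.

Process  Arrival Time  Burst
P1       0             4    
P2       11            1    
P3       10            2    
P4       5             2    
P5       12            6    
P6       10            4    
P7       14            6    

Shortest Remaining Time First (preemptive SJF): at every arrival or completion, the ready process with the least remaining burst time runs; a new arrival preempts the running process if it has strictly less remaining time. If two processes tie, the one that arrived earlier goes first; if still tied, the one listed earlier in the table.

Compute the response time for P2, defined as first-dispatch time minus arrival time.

Schedule: | P1 0-4 | idle 4-5 | P4 5-7 | idle 7-10 | P3 10-12 | P2 12-13 | P6 13-17 | P5 17-23 | P7 23-29 |
Completion: P1=4  P2=13  P3=12  P4=7  P5=23  P6=17  P7=29
Response(P2) = first start − arrival = 12 − 11 = 1

1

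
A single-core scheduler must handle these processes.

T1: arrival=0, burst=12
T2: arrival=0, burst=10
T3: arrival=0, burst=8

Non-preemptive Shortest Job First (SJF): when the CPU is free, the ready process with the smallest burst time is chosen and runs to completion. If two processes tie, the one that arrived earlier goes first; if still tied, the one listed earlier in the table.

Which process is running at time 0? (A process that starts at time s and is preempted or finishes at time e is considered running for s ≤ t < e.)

Gantt: | T3 0-8 | T2 8-18 | T1 18-30 |
Completion: T1=30  T2=18  T3=8

T3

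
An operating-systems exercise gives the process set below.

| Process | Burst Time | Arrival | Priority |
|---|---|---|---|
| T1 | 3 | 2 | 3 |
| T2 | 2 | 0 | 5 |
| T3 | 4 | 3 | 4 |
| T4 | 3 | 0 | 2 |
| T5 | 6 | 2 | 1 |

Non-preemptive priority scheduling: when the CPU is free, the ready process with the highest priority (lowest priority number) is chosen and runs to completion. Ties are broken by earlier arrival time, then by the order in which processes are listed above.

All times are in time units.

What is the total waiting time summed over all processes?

Schedule: | T4 0-3 | T5 3-9 | T1 9-12 | T3 12-16 | T2 16-18 |
Completion: T1=12  T2=18  T3=16  T4=3  T5=9
Turnaround (C−A): T1=10  T2=18  T3=13  T4=3  T5=7
Waiting = turnaround − burst: T1=7, T2=16, T3=9, T4=0, T5=1
Total waiting = 7 + 16 + 9 + 0 + 1 = 33

33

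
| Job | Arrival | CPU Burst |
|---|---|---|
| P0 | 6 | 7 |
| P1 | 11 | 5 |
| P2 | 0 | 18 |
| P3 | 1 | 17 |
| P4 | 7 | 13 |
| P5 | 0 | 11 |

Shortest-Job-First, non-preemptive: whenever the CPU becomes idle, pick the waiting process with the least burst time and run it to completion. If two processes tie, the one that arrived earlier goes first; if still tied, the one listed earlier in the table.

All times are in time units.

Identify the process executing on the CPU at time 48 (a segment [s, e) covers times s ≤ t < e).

P3

Schedule: | P5 0-11 | P1 11-16 | P0 16-23 | P4 23-36 | P3 36-53 | P2 53-71 |
Completion: P0=23  P1=16  P2=71  P3=53  P4=36  P5=11
Turnaround (C−A): P0=17  P1=5  P2=71  P3=52  P4=29  P5=11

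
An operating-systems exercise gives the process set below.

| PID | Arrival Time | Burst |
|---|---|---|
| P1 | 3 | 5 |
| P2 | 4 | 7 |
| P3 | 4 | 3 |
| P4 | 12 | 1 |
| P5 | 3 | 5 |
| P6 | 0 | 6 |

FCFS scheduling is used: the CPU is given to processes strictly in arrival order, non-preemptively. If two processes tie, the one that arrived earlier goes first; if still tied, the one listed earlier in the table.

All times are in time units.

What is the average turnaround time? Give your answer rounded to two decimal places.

Timeline: | P6 0-6 | P1 6-11 | P5 11-16 | P2 16-23 | P3 23-26 | P4 26-27 |
Completion: P1=11  P2=23  P3=26  P4=27  P5=16  P6=6
Turnaround (C−A): P1=8  P2=19  P3=22  P4=15  P5=13  P6=6
Turnaround times: P1=8, P2=19, P3=22, P4=15, P5=13, P6=6
Average turnaround = (8+19+22+15+13+6) / 6 = 83/6 = 13.83

13.83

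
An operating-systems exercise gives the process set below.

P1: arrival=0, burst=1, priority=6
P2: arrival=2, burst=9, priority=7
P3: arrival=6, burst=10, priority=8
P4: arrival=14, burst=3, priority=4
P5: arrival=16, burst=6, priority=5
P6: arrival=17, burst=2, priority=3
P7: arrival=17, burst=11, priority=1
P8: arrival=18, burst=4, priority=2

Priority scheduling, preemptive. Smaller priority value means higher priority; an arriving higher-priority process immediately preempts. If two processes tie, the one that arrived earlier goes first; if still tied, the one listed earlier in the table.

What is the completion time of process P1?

1

Timeline: | P1 0-1 | idle 1-2 | P2 2-11 | P3 11-14 | P4 14-17 | P7 17-28 | P8 28-32 | P6 32-34 | P5 34-40 | P3 40-47 |
Completion: P1=1  P2=11  P3=47  P4=17  P5=40  P6=34  P7=28  P8=32
Turnaround (C−A): P1=1  P2=9  P3=41  P4=3  P5=24  P6=17  P7=11  P8=14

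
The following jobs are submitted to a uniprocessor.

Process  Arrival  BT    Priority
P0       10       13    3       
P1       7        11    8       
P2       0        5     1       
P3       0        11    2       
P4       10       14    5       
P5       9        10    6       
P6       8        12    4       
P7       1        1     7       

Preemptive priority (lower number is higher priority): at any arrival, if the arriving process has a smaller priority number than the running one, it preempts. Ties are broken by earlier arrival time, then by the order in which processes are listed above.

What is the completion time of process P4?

55

Schedule: | P2 0-5 | P3 5-16 | P0 16-29 | P6 29-41 | P4 41-55 | P5 55-65 | P7 65-66 | P1 66-77 |
Completion: P0=29  P1=77  P2=5  P3=16  P4=55  P5=65  P6=41  P7=66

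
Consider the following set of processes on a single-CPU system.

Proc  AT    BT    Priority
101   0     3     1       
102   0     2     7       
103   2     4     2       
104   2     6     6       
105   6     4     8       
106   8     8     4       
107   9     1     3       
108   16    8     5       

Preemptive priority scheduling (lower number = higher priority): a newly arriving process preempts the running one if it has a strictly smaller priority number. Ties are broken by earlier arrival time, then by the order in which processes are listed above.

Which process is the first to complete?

Schedule: | 101 0-3 | 103 3-7 | 104 7-8 | 106 8-9 | 107 9-10 | 106 10-17 | 108 17-25 | 104 25-30 | 102 30-32 | 105 32-36 |
Completion: 101=3  102=32  103=7  104=30  105=36  106=17  107=10  108=25
Finish order: 101 → 103 → 107 → 106 → 108 → 104 → 102 → 105

101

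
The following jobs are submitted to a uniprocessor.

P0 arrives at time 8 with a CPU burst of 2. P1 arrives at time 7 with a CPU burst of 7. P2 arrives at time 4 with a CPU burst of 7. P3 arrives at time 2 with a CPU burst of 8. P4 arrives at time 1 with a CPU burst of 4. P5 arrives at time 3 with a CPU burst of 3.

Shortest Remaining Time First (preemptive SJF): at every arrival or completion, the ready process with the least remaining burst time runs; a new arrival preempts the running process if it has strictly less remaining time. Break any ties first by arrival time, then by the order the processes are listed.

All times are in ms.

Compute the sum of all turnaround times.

71

Schedule: | idle 0-1 | P4 1-5 | P5 5-8 | P0 8-10 | P2 10-17 | P1 17-24 | P3 24-32 |
Completion: P0=10  P1=24  P2=17  P3=32  P4=5  P5=8
Turnaround = completion − arrival: P0=2, P1=17, P2=13, P3=30, P4=4, P5=5
Total turnaround = 2 + 17 + 13 + 30 + 4 + 5 = 71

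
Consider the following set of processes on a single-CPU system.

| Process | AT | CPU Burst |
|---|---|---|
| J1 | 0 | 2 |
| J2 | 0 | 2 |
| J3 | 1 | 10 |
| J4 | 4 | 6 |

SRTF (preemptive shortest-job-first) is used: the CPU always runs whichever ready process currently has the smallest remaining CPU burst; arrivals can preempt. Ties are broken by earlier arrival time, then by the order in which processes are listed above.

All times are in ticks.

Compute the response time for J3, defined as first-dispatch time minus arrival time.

Timeline: | J1 0-2 | J2 2-4 | J4 4-10 | J3 10-20 |
Completion: J1=2  J2=4  J3=20  J4=10
Turnaround (C−A): J1=2  J2=4  J3=19  J4=6
Response(J3) = first start − arrival = 10 − 1 = 9

9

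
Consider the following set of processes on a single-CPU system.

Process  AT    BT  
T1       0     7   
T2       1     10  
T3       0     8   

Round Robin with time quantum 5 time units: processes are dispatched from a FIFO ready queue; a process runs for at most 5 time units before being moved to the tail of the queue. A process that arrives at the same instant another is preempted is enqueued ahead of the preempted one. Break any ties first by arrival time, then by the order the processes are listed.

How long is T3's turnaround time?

20

Schedule: | T1 0-5 | T3 5-10 | T2 10-15 | T1 15-17 | T3 17-20 | T2 20-25 |
Completion: T1=17  T2=25  T3=20
Turnaround(T3) = completion − arrival = 20 − 0 = 20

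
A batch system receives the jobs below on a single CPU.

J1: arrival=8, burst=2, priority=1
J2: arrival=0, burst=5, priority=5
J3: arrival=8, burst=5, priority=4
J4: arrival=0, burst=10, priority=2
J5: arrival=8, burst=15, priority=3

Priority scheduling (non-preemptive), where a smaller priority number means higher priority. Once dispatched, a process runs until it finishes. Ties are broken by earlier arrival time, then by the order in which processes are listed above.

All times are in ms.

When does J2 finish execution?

37

Schedule: | J4 0-10 | J1 10-12 | J5 12-27 | J3 27-32 | J2 32-37 |
Completion: J1=12  J2=37  J3=32  J4=10  J5=27
Turnaround (C−A): J1=4  J2=37  J3=24  J4=10  J5=19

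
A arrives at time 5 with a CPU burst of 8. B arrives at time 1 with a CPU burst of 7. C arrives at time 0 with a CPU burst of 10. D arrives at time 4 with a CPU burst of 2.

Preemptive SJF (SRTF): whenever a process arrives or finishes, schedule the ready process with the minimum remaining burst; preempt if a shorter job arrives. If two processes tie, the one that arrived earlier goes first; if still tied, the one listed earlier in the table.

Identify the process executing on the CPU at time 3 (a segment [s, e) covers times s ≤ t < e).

Gantt: | C 0-1 | B 1-4 | D 4-6 | B 6-10 | A 10-18 | C 18-27 |
Completion: A=18  B=10  C=27  D=6
Turnaround (C−A): A=13  B=9  C=27  D=2

B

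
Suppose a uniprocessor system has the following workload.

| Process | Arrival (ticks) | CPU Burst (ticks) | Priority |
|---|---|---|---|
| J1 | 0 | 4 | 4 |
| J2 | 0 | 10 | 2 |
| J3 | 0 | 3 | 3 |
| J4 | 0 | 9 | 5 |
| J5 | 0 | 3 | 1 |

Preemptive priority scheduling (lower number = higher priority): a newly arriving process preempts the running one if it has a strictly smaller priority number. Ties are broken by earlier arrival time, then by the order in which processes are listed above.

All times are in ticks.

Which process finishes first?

J5

Gantt: | J5 0-3 | J2 3-13 | J3 13-16 | J1 16-20 | J4 20-29 |
Completion: J1=20  J2=13  J3=16  J4=29  J5=3
Turnaround (C−A): J1=20  J2=13  J3=16  J4=29  J5=3
Finish order: J5 → J2 → J3 → J1 → J4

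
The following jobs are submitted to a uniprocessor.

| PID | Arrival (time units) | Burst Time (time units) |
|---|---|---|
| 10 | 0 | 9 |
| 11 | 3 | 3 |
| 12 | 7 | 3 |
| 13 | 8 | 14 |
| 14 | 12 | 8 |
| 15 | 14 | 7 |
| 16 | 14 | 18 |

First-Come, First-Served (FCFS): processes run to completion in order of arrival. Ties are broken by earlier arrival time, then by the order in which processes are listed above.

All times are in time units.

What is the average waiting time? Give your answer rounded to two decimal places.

12.57

Schedule: | 10 0-9 | 11 9-12 | 12 12-15 | 13 15-29 | 14 29-37 | 15 37-44 | 16 44-62 |
Completion: 10=9  11=12  12=15  13=29  14=37  15=44  16=62
Waiting times: 10=0, 11=6, 12=5, 13=7, 14=17, 15=23, 16=30
Average waiting = (0+6+5+7+17+23+30) / 7 = 88/7 = 12.57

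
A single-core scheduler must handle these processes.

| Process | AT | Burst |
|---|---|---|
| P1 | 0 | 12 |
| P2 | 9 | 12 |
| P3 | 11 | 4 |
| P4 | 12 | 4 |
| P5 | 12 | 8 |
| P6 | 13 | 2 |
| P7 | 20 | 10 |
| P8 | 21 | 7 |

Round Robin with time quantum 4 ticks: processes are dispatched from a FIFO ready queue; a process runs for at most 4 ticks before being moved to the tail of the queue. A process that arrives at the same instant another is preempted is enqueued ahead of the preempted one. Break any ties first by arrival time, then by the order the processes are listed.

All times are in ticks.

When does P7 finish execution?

59

Schedule: | P1 0-12 | P2 12-16 | P3 16-20 | P4 20-24 | P5 24-28 | P6 28-30 | P2 30-34 | P7 34-38 | P8 38-42 | P5 42-46 | P2 46-50 | P7 50-54 | P8 54-57 | P7 57-59 |
Completion: P1=12  P2=50  P3=20  P4=24  P5=46  P6=30  P7=59  P8=57
Turnaround (C−A): P1=12  P2=41  P3=9  P4=12  P5=34  P6=17  P7=39  P8=36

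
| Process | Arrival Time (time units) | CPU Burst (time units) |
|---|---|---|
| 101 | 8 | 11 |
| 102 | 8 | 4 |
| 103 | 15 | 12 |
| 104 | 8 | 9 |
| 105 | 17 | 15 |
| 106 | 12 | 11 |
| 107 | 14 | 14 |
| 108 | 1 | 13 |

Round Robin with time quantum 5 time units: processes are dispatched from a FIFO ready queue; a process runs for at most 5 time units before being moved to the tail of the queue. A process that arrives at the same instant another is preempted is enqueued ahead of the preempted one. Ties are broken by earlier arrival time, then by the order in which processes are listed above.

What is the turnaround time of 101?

Schedule: | idle 0-1 | 108 1-11 | 101 11-16 | 102 16-20 | 104 20-25 | 108 25-28 | 106 28-33 | 107 33-38 | 103 38-43 | 101 43-48 | 105 48-53 | 104 53-57 | 106 57-62 | 107 62-67 | 103 67-72 | 101 72-73 | 105 73-78 | 106 78-79 | 107 79-83 | 103 83-85 | 105 85-90 |
Completion: 101=73  102=20  103=85  104=57  105=90  106=79  107=83  108=28
Turnaround(101) = completion − arrival = 73 − 8 = 65

65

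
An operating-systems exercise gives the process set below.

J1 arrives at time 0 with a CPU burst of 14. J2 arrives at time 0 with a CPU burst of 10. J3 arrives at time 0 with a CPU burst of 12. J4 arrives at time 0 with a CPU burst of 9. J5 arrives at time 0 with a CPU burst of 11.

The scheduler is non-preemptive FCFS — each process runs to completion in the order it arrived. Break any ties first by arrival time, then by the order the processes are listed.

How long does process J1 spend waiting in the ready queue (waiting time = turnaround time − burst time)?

Gantt: | J1 0-14 | J2 14-24 | J3 24-36 | J4 36-45 | J5 45-56 |
Completion: J1=14  J2=24  J3=36  J4=45  J5=56
Turnaround (C−A): J1=14  J2=24  J3=36  J4=45  J5=56
Waiting(J1) = turnaround − burst = 14 − 14 = 0

0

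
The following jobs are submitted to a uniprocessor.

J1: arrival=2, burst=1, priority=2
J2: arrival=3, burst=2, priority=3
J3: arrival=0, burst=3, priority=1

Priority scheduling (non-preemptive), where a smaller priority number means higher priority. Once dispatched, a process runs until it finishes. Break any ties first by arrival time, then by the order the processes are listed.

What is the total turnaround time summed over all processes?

Schedule: | J3 0-3 | J1 3-4 | J2 4-6 |
Completion: J1=4  J2=6  J3=3
Turnaround (C−A): J1=2  J2=3  J3=3
Turnaround = completion − arrival: J1=2, J2=3, J3=3
Total turnaround = 2 + 3 + 3 = 8

8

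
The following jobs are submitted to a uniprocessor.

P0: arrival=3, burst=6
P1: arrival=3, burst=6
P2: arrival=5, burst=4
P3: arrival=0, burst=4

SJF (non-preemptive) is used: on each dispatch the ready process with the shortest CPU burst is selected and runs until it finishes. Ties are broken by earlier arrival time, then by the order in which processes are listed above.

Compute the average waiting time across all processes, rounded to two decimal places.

4.25

Schedule: | P3 0-4 | P0 4-10 | P2 10-14 | P1 14-20 |
Completion: P0=10  P1=20  P2=14  P3=4
Waiting times: P0=1, P1=11, P2=5, P3=0
Average waiting = (1+11+5+0) / 4 = 17/4 = 4.25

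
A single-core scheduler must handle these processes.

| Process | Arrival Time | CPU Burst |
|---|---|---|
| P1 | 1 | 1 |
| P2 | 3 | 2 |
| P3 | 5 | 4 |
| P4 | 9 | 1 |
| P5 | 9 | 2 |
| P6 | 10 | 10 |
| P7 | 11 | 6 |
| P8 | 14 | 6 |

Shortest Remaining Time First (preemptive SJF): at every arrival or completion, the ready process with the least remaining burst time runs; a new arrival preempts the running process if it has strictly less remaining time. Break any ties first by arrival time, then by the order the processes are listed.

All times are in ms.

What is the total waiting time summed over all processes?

20

Schedule: | idle 0-1 | P1 1-2 | idle 2-3 | P2 3-5 | P3 5-9 | P4 9-10 | P5 10-12 | P7 12-18 | P8 18-24 | P6 24-34 |
Completion: P1=2  P2=5  P3=9  P4=10  P5=12  P6=34  P7=18  P8=24
Turnaround (C−A): P1=1  P2=2  P3=4  P4=1  P5=3  P6=24  P7=7  P8=10
Waiting = turnaround − burst: P1=0, P2=0, P3=0, P4=0, P5=1, P6=14, P7=1, P8=4
Total waiting = 0 + 0 + 0 + 0 + 1 + 14 + 1 + 4 = 20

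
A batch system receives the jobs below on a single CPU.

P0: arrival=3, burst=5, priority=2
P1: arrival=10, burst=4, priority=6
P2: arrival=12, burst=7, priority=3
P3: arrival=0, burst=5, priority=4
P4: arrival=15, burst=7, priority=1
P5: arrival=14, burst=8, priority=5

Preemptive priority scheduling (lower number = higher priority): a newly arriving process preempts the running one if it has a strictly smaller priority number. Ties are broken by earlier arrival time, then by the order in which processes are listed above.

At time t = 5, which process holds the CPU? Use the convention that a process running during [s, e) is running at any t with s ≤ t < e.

P0

Schedule: | P3 0-3 | P0 3-8 | P3 8-10 | P1 10-12 | P2 12-15 | P4 15-22 | P2 22-26 | P5 26-34 | P1 34-36 |
Completion: P0=8  P1=36  P2=26  P3=10  P4=22  P5=34
Turnaround (C−A): P0=5  P1=26  P2=14  P3=10  P4=7  P5=20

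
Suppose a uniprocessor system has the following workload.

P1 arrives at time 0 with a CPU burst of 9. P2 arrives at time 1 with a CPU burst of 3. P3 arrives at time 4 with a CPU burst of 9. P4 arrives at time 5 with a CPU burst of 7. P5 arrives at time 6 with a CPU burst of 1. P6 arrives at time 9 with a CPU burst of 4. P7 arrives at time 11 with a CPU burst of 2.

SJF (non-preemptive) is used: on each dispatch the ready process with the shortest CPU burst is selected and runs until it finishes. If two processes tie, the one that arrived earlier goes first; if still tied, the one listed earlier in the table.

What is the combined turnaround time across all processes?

91

Timeline: | P1 0-9 | P5 9-10 | P2 10-13 | P7 13-15 | P6 15-19 | P4 19-26 | P3 26-35 |
Completion: P1=9  P2=13  P3=35  P4=26  P5=10  P6=19  P7=15
Turnaround (C−A): P1=9  P2=12  P3=31  P4=21  P5=4  P6=10  P7=4
Turnaround = completion − arrival: P1=9, P2=12, P3=31, P4=21, P5=4, P6=10, P7=4
Total turnaround = 9 + 12 + 31 + 21 + 4 + 10 + 4 = 91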